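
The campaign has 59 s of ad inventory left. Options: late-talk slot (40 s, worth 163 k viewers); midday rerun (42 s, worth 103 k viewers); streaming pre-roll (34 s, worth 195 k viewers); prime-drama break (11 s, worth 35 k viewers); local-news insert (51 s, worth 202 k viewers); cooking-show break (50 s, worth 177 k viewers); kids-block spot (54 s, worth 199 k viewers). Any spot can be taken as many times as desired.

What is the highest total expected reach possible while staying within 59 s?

265

Density check — streaming pre-roll 5.74, late-talk slot 4.08, local-news insert 3.96, kids-block spot 3.69 are the best per s.
Best packing: streaming pre-roll + 2×prime-drama break — 56 s, 265 total.
That's the maximum — no swap from here does better than 265.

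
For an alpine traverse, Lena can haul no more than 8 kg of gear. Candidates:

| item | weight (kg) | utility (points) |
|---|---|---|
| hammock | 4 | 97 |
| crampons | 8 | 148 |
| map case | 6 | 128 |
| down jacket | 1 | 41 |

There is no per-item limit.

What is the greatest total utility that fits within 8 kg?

Density check — down jacket 41.00, hammock 24.25, map case 21.33, crampons 18.50 are the best per kg.
Best packing: 8×down jacket — 8 kg, 328 total.

328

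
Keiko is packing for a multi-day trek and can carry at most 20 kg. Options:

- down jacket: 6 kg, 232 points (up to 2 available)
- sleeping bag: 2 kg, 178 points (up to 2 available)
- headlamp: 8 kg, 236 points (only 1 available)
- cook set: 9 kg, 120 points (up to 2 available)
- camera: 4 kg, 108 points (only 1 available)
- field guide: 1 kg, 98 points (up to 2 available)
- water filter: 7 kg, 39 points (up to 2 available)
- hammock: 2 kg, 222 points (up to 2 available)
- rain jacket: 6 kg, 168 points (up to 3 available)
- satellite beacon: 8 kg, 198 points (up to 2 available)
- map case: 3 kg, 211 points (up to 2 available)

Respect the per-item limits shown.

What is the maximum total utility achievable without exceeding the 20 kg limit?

Density check — hammock 111.00, field guide 98.00, sleeping bag 89.00, map case 70.33 are the best per kg.
Taking 2×sleeping bag + camera + 2×field guide + 2×hammock + 2×map case: 20 kg used, 1526 in utility.
Every other selection either busts 20 kg or exceeds an availability limit or fails to beat 1526.

1526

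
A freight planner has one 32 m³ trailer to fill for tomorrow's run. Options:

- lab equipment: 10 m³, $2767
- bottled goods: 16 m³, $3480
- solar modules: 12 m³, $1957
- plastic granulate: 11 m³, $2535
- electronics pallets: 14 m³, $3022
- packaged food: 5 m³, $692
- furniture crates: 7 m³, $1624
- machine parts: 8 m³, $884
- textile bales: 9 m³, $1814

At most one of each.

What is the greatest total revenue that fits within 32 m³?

Ranking by ratio (revenue/m³): lab equipment 276.70, furniture crates 232.00, plastic granulate 230.45.
Greedy by ratio would take lab equipment + plastic granulate + furniture crates: 28 m³ used, total 6926.
The 11 m³ tied up in plastic granulate is better spent on electronics pallets — total rises to 7413 (31 m³).

7413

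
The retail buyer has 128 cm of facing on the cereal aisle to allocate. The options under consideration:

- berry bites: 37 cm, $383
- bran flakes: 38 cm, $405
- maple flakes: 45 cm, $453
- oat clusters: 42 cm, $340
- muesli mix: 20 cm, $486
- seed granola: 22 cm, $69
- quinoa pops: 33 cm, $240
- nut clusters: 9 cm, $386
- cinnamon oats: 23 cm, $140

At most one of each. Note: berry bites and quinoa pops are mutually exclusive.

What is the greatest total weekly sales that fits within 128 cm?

1800

By weekly sales per cm: nut clusters 42.89, muesli mix 24.30, bran flakes 10.66, berry bites 10.35 lead.
The ratio ordering already packs tightly: berry bites + bran flakes + muesli mix + nut clusters + cinnamon oats, 127 cm, 1800.
The spare 1 cm is too small for any remaining product, and no feasible exchange beats 1800.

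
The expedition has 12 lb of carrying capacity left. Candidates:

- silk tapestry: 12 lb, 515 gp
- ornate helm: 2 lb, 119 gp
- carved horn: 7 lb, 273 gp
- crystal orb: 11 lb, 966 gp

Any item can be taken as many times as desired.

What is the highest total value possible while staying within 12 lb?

966

Density check — crystal orb 87.82, ornate helm 59.50, silk tapestry 42.92 are the best per lb.
Best packing: crystal orb — 11 lb, 966 total.
Nothing else within 12 lb beats 966.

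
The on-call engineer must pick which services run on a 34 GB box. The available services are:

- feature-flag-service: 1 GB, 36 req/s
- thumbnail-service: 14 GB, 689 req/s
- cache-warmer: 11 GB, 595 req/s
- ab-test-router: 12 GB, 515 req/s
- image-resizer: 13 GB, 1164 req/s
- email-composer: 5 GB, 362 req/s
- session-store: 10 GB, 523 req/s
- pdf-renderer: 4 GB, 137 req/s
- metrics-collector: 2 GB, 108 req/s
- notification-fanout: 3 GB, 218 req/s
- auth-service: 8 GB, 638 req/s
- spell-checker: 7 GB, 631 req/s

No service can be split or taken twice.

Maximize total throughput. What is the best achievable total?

2831

Ranking by ratio (throughput/GB): spell-checker 90.14, image-resizer 89.54, auth-service 79.75, notification-fanout 72.67.
Greedy by ratio would take feature-flag-service + image-resizer + metrics-collector + notification-fanout + auth-service + spell-checker: 34 GB used, total 2795.
The 5 GB tied up in metrics-collector and notification-fanout is better spent on email-composer — total rises to 2831 (34 GB).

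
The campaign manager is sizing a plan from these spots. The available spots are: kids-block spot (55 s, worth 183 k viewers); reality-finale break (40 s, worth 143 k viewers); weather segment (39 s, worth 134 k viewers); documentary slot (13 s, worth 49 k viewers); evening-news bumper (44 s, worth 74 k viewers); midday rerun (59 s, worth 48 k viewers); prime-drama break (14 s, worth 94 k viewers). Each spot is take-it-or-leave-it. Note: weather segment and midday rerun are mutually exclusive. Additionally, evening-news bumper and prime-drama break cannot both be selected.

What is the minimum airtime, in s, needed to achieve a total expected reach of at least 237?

Look for the lowest-airtime combination reaching 237.
reality-finale break + prime-drama break reaches 237 using 54 s.
Below 54 s the best achievable stays under 237.

54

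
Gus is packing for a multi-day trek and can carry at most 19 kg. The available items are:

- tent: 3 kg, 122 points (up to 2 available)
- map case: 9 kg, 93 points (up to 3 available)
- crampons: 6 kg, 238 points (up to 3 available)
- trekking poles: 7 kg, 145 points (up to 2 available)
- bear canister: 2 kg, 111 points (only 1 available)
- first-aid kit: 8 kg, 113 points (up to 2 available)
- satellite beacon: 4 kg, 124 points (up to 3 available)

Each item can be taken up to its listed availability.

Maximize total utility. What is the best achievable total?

The ratio heuristic lands on 2×tent + crampons + bear canister + satellite beacon (717) but leaves 1 kg idle.
Replace tent and bear canister with crampons: the trade gains 5 net, giving 722 at 19 kg.
Nothing else within 19 kg beats 722.

722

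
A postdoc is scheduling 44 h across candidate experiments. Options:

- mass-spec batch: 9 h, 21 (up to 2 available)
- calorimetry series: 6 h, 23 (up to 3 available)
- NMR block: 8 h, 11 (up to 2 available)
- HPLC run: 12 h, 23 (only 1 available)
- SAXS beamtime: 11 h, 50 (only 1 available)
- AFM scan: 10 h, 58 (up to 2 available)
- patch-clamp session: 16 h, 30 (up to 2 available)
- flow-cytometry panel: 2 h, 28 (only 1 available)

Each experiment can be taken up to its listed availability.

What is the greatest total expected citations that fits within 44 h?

Calorimetry series + SAXS beamtime + 2×AFM scan + flow-cytometry panel uses 39 of the 44 h and totals 217.

217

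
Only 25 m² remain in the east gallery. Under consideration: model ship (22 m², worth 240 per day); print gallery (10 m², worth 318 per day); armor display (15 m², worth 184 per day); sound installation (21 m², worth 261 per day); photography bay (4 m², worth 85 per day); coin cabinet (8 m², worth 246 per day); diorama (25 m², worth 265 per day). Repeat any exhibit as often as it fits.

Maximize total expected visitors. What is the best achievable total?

738

Density check — print gallery 31.80, coin cabinet 30.75, photography bay 21.25 are the best per m².
The ratio heuristic lands on 2×print gallery + photography bay (721) but leaves 1 m² idle.
The 24 m² tied up in 2×print gallery and photography bay is better spent on 3×coin cabinet — total rises to 738 (24 m²).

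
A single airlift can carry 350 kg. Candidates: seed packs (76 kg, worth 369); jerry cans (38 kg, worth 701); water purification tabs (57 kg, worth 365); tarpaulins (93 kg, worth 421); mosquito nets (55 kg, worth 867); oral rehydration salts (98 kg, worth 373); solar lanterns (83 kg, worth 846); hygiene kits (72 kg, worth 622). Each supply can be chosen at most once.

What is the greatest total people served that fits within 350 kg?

3457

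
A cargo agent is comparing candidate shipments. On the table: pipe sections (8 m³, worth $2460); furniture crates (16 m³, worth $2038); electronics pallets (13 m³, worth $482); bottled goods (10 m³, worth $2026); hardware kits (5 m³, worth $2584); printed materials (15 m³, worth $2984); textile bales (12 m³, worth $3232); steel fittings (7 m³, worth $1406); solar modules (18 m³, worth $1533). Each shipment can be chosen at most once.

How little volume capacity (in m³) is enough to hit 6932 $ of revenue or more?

Need the lightest bundle worth ≥ 6932.
Taking pipe sections + bottled goods + hardware kits gives 7070 (≥ 6932) for 23 m³.
No combination under 23 m³ hits 6932.

23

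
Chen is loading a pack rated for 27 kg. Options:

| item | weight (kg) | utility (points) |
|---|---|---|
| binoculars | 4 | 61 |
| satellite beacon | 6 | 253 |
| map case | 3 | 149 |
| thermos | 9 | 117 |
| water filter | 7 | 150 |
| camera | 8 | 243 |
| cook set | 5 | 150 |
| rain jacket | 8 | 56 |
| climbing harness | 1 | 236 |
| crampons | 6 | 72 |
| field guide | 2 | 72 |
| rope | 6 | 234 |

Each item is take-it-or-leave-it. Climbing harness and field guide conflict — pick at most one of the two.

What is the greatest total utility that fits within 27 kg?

1116

Satellite beacon + camera + cook set + climbing harness + rope uses 26 of the 27 kg and totals 1116.
That's the maximum — no feasible swap from here does better than 1116.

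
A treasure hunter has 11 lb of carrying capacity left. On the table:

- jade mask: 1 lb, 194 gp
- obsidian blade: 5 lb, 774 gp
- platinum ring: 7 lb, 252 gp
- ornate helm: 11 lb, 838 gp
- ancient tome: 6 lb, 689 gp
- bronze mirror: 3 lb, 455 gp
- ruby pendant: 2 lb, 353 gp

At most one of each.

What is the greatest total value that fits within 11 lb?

1776

Best packing: jade mask + obsidian blade + bronze mirror + ruby pendant — 11 lb, 1776 total.
Runner-up obsidian blade + bronze mirror + ruby pendant tops out at 1582.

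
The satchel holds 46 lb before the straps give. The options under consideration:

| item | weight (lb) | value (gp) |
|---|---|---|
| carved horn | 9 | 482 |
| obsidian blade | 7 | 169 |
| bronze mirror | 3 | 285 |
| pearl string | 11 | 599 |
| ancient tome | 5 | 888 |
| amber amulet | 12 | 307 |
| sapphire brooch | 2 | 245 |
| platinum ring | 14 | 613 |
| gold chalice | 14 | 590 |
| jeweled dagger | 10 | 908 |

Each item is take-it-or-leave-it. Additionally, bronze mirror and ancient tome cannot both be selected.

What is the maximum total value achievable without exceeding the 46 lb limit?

3291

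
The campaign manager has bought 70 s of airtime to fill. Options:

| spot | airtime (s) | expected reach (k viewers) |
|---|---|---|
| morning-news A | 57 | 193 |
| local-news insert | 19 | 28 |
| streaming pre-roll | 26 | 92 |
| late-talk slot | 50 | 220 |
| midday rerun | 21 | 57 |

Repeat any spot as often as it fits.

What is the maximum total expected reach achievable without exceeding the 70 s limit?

Best packing: local-news insert + late-talk slot — 69 s, 248 total.
Every other selection either busts 70 s or fails to beat 248.

248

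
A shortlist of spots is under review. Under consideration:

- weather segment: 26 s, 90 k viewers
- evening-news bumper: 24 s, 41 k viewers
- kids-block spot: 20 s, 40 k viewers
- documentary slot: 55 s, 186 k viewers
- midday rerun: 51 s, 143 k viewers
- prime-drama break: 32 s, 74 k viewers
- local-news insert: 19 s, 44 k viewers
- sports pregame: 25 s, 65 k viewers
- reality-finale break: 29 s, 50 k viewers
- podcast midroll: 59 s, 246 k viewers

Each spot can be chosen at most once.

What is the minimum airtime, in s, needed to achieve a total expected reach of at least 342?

Minimise s subject to total expected reach ≥ 342.
local-news insert + sports pregame + podcast midroll reaches 355 using 103 s.
No combination under 103 s hits 342.

103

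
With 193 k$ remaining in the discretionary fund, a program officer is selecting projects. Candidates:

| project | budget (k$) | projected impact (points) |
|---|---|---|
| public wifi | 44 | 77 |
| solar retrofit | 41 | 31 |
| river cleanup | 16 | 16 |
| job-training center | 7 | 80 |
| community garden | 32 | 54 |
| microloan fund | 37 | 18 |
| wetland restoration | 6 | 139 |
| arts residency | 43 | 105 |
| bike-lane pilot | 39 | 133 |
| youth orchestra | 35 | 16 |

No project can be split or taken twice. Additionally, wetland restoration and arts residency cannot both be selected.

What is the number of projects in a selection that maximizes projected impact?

7

Optimal total is 530.
One optimal bundle: public wifi + solar retrofit + river cleanup + job-training center + community garden + wetland restoration + bike-lane pilot (185 k$).
Any selection reaching 530 contains exactly 7 projects.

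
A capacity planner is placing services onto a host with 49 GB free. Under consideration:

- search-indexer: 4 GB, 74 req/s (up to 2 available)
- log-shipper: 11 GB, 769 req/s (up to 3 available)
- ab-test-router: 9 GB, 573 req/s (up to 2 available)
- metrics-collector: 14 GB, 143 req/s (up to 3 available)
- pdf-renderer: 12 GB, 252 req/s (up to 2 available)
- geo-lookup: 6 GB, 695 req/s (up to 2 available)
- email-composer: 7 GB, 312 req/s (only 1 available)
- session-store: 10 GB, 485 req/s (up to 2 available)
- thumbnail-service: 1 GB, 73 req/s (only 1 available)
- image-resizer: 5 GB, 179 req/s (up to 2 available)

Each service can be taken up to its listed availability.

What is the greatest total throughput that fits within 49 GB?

3771

Greedy by ratio would take 3×log-shipper + 2×geo-lookup + thumbnail-service: 46 GB used, total 3770.
Dropping thumbnail-service frees 1 GB; slotting in search-indexer (4 GB) lifts the total to 3771 at 49 GB.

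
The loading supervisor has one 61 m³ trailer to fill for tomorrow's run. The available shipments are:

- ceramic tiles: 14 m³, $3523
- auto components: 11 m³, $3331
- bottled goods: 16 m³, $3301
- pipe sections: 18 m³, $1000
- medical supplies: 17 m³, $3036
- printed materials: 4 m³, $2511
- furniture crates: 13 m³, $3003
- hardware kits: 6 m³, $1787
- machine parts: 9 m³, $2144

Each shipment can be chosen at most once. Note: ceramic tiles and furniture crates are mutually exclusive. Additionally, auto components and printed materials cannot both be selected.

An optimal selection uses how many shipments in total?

Optimal total is 14515.
For example ceramic tiles + bottled goods + medical supplies + printed materials + machine parts achieves it, using 60 m³.
All optima have 5 shipments.

5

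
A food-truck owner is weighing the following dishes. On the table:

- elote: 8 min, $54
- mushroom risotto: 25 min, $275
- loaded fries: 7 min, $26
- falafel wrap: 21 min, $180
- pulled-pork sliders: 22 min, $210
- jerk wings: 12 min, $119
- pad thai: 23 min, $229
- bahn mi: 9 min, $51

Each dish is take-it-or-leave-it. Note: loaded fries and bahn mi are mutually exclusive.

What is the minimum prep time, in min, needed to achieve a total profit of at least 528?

Minimise min subject to total profit ≥ 528.
elote + mushroom risotto + pulled-pork sliders reaches 539 using 55 min.
Below 55 min the best achievable stays under 528.

55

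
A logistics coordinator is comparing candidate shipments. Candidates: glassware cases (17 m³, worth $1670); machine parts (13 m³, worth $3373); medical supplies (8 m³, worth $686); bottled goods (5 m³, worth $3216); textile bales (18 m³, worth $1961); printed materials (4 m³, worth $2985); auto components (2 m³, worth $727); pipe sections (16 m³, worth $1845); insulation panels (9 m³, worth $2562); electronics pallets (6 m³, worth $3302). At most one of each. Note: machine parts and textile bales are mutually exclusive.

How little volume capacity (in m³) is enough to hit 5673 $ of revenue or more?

9

Look for the lowest-volume combination reaching 5673.
bottled goods + printed materials reaches 6201 using 9 m³.
Below 9 m³ the best achievable stays under 5673.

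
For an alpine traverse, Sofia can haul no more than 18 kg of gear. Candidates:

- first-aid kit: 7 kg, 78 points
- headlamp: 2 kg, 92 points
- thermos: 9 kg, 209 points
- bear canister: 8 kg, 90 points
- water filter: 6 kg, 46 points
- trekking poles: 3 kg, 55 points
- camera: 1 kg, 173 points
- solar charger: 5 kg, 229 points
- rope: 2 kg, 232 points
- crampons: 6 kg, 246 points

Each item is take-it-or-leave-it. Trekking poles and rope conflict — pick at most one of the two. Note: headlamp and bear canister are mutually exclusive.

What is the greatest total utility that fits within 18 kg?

Headlamp + camera + solar charger + rope + crampons uses 16 of the 18 kg and totals 972.
The closest alternative, camera + solar charger + rope + crampons, reaches only 880.

972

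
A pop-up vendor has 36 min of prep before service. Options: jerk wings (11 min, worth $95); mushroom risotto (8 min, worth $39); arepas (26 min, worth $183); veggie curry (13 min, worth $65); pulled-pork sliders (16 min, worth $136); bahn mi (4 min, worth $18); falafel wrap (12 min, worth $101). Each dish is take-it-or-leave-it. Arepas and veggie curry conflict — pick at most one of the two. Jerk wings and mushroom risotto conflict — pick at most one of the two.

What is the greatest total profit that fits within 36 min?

Mushroom risotto + pulled-pork sliders + falafel wrap uses 36 of the 36 min and totals 276.

276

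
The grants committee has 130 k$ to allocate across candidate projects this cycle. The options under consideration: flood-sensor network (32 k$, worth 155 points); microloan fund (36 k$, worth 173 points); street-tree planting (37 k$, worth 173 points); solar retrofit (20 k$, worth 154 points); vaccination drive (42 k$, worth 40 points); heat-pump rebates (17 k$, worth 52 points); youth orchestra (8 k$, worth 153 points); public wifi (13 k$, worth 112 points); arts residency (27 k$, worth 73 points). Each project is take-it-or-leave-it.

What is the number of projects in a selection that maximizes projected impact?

Optimal total is 799.
One optimal bundle: flood-sensor network + microloan fund + solar retrofit + heat-pump rebates + youth orchestra + public wifi (126 k$).
All optima have 6 projects.

6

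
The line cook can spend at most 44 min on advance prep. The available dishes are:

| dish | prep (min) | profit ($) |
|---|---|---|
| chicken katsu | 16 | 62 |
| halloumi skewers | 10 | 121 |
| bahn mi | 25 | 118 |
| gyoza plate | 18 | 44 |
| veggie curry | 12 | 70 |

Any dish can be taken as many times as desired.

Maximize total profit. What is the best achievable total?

484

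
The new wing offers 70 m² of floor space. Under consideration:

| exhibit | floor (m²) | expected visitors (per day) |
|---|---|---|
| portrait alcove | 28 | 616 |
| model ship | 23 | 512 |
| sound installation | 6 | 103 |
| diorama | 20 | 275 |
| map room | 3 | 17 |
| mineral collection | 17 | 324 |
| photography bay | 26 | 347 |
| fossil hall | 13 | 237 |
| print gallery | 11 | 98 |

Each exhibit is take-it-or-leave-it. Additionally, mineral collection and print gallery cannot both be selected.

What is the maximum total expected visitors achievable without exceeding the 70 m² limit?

Greedy by ratio would take portrait alcove + model ship + mineral collection: 68 m² used, total 1452.
The 17 m² tied up in mineral collection is better spent on sound installation + fossil hall — total rises to 1468 (70 m²).
That's the maximum — no feasible swap from here does better than 1468.

1468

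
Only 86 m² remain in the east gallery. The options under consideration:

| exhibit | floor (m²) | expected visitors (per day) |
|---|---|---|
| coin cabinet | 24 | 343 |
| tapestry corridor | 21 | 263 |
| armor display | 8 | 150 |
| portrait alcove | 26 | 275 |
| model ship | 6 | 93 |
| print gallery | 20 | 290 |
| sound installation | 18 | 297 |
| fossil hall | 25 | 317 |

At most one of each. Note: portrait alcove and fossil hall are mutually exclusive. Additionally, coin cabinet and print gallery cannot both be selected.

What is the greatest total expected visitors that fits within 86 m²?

1200

Taking coin cabinet + armor display + model ship + sound installation + fossil hall: 81 m² used, 1200 in expected visitors.
No other feasible combination exceeds 1200.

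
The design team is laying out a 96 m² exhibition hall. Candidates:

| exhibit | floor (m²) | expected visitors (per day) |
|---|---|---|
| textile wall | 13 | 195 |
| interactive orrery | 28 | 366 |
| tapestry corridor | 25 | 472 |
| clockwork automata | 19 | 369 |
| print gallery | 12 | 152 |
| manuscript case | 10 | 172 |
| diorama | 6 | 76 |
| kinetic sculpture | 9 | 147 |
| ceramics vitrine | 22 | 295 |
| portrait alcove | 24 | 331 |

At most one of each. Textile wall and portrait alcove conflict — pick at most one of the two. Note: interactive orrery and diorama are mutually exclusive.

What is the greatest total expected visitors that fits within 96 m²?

1583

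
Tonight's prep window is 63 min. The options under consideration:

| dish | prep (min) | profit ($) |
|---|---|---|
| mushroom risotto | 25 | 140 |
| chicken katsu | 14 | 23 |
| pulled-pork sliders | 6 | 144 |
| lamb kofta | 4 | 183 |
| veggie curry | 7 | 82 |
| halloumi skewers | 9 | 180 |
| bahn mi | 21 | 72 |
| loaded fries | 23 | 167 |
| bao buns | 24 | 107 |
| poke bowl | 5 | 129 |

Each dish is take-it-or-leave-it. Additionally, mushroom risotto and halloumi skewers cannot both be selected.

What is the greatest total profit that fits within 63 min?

885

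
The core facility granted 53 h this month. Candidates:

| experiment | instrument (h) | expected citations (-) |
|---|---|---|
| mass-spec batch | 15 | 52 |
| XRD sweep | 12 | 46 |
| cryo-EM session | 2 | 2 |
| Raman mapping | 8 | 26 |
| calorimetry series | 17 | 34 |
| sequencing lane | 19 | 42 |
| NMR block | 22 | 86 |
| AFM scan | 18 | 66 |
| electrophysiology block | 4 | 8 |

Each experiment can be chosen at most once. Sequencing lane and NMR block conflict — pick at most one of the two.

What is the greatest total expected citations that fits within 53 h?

198

Best packing: XRD sweep + NMR block + AFM scan — 52 h, 198 total.
Next best is mass-spec batch + XRD sweep + NMR block + electrophysiology block at 192 (53 h) — short by 6.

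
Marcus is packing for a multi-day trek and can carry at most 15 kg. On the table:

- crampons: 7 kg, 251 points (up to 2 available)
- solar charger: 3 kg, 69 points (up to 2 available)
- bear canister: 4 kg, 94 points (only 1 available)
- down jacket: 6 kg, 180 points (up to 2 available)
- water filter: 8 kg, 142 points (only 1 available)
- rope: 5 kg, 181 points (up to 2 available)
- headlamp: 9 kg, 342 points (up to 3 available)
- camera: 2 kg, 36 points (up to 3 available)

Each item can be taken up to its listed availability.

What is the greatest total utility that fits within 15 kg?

523

Taking rope + headlamp: 14 kg used, 523 in utility.
Every other selection either busts 15 kg or exceeds an availability limit or fails to beat 523.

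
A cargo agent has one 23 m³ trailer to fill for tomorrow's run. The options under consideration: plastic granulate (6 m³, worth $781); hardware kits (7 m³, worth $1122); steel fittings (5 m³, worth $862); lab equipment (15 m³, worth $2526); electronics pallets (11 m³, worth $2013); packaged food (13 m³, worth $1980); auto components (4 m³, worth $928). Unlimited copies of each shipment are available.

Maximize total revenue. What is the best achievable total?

Density check — auto components 232.00, electronics pallets 183.00, steel fittings 172.40, lab equipment 168.40 are the best per m³.
Taking the top-ratio shipments first gives 5×auto components for 4640 (20 m³).
The 4 m³ tied up in auto components is better spent on hardware kits — total rises to 4834 (23 m³).

4834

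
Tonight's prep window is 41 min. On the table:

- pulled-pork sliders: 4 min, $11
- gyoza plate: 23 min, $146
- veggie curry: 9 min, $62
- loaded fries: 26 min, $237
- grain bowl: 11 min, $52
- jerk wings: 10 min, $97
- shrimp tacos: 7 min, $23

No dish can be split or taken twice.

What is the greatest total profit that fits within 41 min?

345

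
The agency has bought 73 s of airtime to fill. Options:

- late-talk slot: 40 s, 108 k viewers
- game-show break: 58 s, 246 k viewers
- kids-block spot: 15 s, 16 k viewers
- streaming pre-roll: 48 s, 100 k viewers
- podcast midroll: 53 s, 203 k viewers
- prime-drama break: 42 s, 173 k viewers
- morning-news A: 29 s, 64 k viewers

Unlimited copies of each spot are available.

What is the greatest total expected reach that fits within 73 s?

Game-show break + kids-block spot uses 73 of the 73 s and totals 262.
No other feasible combination exceeds 262.

262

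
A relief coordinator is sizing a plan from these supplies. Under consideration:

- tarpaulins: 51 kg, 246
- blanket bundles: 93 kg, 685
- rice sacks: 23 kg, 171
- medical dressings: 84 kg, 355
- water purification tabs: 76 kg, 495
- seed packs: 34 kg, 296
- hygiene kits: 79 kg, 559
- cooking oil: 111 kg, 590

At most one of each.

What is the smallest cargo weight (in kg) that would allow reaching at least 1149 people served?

150

Need the lightest bundle worth ≥ 1149.
blanket bundles + rice sacks + seed packs: 1152 people served at 150 kg.
Below 150 kg the best achievable stays under 1149.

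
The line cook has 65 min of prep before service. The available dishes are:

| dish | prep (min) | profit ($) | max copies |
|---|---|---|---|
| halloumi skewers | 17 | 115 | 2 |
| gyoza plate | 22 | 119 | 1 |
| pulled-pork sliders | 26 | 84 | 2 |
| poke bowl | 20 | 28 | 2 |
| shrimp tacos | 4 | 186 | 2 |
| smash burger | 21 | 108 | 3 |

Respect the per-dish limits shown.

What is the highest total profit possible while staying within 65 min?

Density check — shrimp tacos 46.50, halloumi skewers 6.76, gyoza plate 5.41 are the best per min.
Best packing: 2×halloumi skewers + gyoza plate + 2×shrimp tacos — 64 min, 721 total.
Nothing else within 65 min beats 721.

721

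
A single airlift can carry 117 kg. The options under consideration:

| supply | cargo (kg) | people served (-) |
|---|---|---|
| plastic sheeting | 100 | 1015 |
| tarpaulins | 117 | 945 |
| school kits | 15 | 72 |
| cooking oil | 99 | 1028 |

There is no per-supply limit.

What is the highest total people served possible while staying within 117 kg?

1100

School kits + cooking oil uses 114 of the 117 kg and totals 1100.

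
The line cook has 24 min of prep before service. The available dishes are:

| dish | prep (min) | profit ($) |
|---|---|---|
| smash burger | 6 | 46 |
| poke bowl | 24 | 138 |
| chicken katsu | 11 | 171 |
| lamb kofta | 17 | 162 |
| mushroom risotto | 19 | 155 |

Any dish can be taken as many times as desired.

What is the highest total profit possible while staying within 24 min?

342

Taking 2×chicken katsu: 22 min used, 342 in profit.
No other feasible combination exceeds 342.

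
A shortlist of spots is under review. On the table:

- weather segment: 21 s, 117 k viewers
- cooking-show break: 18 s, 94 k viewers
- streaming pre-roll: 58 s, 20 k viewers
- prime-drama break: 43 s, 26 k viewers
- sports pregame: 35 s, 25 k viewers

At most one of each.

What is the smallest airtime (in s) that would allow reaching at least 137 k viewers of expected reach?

Minimise s subject to total expected reach ≥ 137.
Taking weather segment + cooking-show break gives 211 (≥ 137) for 39 s.
No combination under 39 s hits 137.

39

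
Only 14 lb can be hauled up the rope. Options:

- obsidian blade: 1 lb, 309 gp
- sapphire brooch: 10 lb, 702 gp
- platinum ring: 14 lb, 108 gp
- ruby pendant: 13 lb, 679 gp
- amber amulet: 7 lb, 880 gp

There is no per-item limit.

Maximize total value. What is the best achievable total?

4326

Ranking by ratio (value/lb): obsidian blade 309.00, amber amulet 125.71, sapphire brooch 70.20, ruby pendant 52.23.
The ratio ordering already packs tightly: 14×obsidian blade, 14 lb, 4326.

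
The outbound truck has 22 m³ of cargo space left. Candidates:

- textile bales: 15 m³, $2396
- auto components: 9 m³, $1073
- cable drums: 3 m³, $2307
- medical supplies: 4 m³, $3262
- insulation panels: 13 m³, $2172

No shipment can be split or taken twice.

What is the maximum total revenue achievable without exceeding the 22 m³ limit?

A density-first pass picks cable drums + medical supplies + insulation panels — 7741 at 20 m³.
Replace insulation panels with textile bales: the trade gains 224 net, giving 7965 at 22 m³.
An exhaustive check of the 32 subsets confirms 7965.

7965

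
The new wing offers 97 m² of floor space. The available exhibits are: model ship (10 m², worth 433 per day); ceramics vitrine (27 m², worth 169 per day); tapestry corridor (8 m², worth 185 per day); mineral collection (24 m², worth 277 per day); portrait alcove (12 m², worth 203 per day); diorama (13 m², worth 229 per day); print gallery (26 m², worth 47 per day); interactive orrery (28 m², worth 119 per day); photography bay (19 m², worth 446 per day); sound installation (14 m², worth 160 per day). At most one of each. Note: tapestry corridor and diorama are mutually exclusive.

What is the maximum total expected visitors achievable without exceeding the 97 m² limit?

1748

Ranking by ratio (expected visitors/m²): model ship 43.30, photography bay 23.47, tapestry corridor 23.12, diorama 17.62.
Best packing: model ship + mineral collection + portrait alcove + diorama + photography bay + sound installation — 92 m², 1748 total.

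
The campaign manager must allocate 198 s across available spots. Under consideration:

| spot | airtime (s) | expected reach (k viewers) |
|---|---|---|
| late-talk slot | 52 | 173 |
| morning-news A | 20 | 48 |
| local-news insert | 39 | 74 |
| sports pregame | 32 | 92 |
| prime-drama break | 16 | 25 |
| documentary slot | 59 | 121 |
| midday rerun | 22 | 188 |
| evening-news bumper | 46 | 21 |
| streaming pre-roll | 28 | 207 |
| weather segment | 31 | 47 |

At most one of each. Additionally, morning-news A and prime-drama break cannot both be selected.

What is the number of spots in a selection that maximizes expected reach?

6

Best achievable expected reach is 782.
For example late-talk slot + morning-news A + local-news insert + sports pregame + midday rerun + streaming pre-roll achieves it, using 193 s.
Any selection reaching 782 contains exactly 6 spots.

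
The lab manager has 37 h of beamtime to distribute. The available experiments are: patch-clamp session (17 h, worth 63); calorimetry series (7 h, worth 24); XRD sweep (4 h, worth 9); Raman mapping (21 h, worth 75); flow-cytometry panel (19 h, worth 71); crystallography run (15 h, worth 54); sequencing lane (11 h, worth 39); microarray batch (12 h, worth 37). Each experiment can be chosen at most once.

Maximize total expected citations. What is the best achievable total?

Ranking by ratio (expected citations/h): flow-cytometry panel 3.74, patch-clamp session 3.71, crystallography run 3.60, Raman mapping 3.57.
Taking patch-clamp session + flow-cytometry panel: 36 h used, 134 in expected citations.
Calorimetry series + flow-cytometry panel + sequencing lane (37 h) also reaches 134 — a tie, but nothing goes higher.

134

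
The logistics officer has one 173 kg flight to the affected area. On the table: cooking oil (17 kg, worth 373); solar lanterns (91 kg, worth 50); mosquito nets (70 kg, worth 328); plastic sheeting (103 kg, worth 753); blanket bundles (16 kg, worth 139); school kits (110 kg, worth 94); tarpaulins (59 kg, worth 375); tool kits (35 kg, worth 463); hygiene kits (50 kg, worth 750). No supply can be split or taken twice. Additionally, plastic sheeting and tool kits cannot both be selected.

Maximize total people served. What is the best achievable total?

A density-first pass picks cooking oil + blanket bundles + tool kits + hygiene kits — 1725 at 118 kg.
Dropping blanket bundles frees 16 kg; slotting in tarpaulins (59 kg) lifts the total to 1961 at 161 kg.
The spare 12 kg is too small for any remaining supply, and no feasible exchange beats 1961.

1961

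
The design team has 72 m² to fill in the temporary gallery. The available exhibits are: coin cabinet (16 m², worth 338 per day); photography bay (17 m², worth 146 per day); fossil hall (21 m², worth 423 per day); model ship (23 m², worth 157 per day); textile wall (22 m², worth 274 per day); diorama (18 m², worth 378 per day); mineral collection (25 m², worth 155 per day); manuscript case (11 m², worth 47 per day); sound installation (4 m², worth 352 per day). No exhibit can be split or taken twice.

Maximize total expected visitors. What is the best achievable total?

Density check — sound installation 88.00, coin cabinet 21.12, diorama 21.00 are the best per m².
Taking coin cabinet + fossil hall + diorama + manuscript case + sound installation: 70 m² used, 1538 in expected visitors.
Next best is coin cabinet + fossil hall + diorama + sound installation at 1491 (59 m²) — short by 47.

1538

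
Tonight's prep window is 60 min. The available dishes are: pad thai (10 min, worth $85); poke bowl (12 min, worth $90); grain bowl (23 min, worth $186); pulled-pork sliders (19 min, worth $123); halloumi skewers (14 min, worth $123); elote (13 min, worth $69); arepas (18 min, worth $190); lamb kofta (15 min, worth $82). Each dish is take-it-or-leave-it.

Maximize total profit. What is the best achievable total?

499

The ratio heuristic lands on pad thai + poke bowl + halloumi skewers + arepas (488) but leaves 6 min idle.
Reworking the packing: grain bowl + pulled-pork sliders + arepas uses 60 min and improves the total to 499.
No other feasible combination exceeds 499.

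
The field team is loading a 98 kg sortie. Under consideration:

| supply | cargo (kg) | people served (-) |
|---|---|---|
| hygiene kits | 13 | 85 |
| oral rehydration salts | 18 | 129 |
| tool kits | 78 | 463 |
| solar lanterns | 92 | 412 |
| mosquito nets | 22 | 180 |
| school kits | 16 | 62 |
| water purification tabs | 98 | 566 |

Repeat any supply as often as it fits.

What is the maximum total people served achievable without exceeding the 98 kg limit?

754

By people served per kg: mosquito nets 8.18, oral rehydration salts 7.17, hygiene kits 6.54 lead.
Taking the top-ratio supplies first gives 4×mosquito nets for 720 (88 kg).
Replace mosquito nets with hygiene kits + oral rehydration salts: the trade gains 34 net, giving 754 at 97 kg.
The spare 1 kg is too small for any remaining supply, and no exchange beats 754.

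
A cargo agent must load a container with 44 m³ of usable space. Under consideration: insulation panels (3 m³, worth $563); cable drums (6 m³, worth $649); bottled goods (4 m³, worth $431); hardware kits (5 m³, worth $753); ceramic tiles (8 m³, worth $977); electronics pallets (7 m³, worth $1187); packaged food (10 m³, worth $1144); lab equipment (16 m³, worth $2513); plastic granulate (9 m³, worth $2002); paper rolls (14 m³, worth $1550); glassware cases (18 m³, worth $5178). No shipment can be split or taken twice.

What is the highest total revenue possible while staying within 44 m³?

9693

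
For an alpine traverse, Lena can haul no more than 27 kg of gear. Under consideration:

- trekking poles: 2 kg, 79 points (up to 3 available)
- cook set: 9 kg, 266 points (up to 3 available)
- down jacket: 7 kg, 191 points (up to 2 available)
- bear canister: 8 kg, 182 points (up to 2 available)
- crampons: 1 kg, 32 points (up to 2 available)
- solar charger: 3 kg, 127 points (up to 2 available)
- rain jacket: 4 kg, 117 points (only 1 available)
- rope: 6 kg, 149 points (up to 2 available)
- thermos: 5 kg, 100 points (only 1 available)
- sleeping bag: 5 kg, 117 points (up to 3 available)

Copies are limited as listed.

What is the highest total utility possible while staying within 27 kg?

938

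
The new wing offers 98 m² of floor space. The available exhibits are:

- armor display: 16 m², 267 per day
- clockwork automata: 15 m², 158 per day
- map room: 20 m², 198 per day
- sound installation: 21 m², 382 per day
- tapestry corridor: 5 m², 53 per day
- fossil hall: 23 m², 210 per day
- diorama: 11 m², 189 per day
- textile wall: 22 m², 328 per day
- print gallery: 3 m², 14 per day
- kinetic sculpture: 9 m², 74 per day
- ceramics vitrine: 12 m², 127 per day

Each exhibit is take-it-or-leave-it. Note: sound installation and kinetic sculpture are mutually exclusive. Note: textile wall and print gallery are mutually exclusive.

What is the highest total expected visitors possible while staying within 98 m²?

1451

Ranking by ratio (expected visitors/m²): sound installation 18.19, diorama 17.18, armor display 16.69, textile wall 14.91.
Best packing: armor display + clockwork automata + sound installation + diorama + textile wall + ceramics vitrine — 97 m², 1451 total.
Every other selection either busts 98 m² or breaks a pairing rule or fails to beat 1451.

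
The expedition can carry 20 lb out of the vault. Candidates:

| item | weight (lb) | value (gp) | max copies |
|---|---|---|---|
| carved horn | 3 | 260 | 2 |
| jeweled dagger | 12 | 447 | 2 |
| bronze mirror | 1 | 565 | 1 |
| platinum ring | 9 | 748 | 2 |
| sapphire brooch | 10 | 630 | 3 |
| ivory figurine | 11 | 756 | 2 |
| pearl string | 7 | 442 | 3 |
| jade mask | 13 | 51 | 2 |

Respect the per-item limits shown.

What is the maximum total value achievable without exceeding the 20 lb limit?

Filling by ratio: 2×carved horn + bronze mirror + platinum ring for 1833, with 4 lb left unused.
Replace 2×carved horn with platinum ring: the trade gains 228 net, giving 2061 at 19 lb.
The spare 1 lb is too small for any remaining item, and no exchange beats 2061.

2061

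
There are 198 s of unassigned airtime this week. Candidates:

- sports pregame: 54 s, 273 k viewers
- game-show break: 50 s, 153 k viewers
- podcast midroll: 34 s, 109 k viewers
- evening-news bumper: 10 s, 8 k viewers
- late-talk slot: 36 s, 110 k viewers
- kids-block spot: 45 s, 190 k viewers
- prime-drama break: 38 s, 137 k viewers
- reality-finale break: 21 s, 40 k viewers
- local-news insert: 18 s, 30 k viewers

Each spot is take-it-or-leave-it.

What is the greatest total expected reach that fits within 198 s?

Ranking by ratio (expected reach/s): sports pregame 5.06, kids-block spot 4.22, prime-drama break 3.61, podcast midroll 3.21.
Taking the top-ratio spots first gives sports pregame + podcast midroll + kids-block spot + prime-drama break + reality-finale break for 749 (192 s).
Dropping podcast midroll and reality-finale break frees 55 s; slotting in game-show break + evening-news bumper (60 s) lifts the total to 761 at 197 s.

761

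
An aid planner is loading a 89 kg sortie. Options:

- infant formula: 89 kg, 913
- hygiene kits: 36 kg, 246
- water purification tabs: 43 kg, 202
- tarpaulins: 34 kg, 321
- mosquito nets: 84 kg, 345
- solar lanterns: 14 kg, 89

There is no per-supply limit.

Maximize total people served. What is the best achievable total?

Ranking by ratio (people served/kg): infant formula 10.26, tarpaulins 9.44, hygiene kits 6.83.
Infant formula uses 89 of the 89 kg and totals 913.
That's the maximum — no swap from here does better than 913.

913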